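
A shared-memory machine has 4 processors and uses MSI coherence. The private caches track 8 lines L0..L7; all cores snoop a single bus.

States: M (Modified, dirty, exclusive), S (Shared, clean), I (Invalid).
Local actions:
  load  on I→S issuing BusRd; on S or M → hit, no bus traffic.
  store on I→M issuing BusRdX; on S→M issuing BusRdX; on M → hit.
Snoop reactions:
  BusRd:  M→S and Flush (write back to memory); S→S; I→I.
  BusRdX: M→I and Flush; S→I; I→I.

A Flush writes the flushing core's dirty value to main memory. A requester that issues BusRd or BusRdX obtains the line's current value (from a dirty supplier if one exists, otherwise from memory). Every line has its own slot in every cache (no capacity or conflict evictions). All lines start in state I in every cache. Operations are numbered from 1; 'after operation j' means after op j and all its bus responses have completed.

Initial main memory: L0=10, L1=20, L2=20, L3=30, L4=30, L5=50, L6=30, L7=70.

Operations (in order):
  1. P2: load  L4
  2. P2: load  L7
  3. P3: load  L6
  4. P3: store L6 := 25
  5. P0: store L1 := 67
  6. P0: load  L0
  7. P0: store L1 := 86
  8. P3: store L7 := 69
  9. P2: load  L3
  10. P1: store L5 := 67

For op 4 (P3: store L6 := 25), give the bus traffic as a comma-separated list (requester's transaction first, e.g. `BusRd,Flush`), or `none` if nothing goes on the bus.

bus = BusRdX

  op1 P2: load  L4 → I/I/S/I on L4; bus BusRd; mem=30
  op2 P2: load  L7 → I/I/S/I on L7; bus BusRd; mem=70
  op3 P3: load  L6 → I/I/I/S on L6; bus BusRd; mem=30
  op4 P3: store L6 := 25 → I/I/I/M on L6; bus BusRdX; mem=30
  op5 P0: store L1 := 67 → M/I/I/I on L1; bus BusRdX; mem=20
  op6 P0: load  L0 → S/I/I/I on L0; bus BusRd; mem=10
  op7 P0: store L1 := 86 → M/I/I/I on L1; bus (none); mem=20
  op8 P3: store L7 := 69 → I/I/I/M on L7; bus BusRdX; mem=70
  op9 P2: load  L3 → I/I/S/I on L3; bus BusRd; mem=30
  op10 P1: store L5 := 67 → I/M/I/I on L5; bus BusRdX; mem=50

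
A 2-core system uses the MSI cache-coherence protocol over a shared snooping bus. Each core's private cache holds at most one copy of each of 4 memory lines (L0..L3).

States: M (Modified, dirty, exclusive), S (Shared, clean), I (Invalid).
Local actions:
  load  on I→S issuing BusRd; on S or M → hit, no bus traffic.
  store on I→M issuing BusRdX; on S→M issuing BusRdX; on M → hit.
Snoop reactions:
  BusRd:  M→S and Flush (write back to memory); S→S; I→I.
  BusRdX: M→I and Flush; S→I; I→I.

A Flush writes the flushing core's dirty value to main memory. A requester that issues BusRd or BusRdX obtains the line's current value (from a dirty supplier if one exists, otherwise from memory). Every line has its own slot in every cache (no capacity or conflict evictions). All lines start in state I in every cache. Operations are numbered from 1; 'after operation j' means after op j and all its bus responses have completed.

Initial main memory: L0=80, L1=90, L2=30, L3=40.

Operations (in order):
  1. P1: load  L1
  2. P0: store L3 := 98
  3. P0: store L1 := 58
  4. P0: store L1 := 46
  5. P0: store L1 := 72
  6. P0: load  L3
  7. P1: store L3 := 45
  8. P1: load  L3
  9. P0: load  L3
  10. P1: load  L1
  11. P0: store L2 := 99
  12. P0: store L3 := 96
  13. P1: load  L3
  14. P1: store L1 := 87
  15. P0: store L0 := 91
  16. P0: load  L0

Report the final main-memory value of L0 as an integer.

memory[L0] = 80

step 1: P1: load  L1  ⟶  IS  (L1)  txn=BusRd  M[L1]=90
step 2: P0: store L3 := 98  ⟶  MI  (L3)  txn=BusRdX  M[L3]=40
step 3: P0: store L1 := 58  ⟶  MI  (L1)  txn=BusRdX  M[L1]=90
step 4: P0: store L1 := 46  ⟶  MI  (L1)  txn=∅  M[L1]=90
step 5: P0: store L1 := 72  ⟶  MI  (L1)  txn=∅  M[L1]=90
step 6: P0: load  L3  ⟶  MI  (L3)  txn=∅  M[L3]=40
step 7: P1: store L3 := 45  ⟶  IM  (L3)  txn=BusRdX+Flush  M[L3]=98
step 8: P1: load  L3  ⟶  IM  (L3)  txn=∅  M[L3]=98
step 9: P0: load  L3  ⟶  SS  (L3)  txn=BusRd+Flush  M[L3]=45
step 10: P1: load  L1  ⟶  SS  (L1)  txn=BusRd+Flush  M[L1]=72
step 11: P0: store L2 := 99  ⟶  MI  (L2)  txn=BusRdX  M[L2]=30
step 12: P0: store L3 := 96  ⟶  MI  (L3)  txn=BusRdX  M[L3]=45
step 13: P1: load  L3  ⟶  SS  (L3)  txn=BusRd+Flush  M[L3]=96
step 14: P1: store L1 := 87  ⟶  IM  (L1)  txn=BusRdX  M[L1]=72
step 15: P0: store L0 := 91  ⟶  MI  (L0)  txn=BusRdX  M[L0]=80
step 16: P0: load  L0  ⟶  MI  (L0)  txn=∅  M[L0]=80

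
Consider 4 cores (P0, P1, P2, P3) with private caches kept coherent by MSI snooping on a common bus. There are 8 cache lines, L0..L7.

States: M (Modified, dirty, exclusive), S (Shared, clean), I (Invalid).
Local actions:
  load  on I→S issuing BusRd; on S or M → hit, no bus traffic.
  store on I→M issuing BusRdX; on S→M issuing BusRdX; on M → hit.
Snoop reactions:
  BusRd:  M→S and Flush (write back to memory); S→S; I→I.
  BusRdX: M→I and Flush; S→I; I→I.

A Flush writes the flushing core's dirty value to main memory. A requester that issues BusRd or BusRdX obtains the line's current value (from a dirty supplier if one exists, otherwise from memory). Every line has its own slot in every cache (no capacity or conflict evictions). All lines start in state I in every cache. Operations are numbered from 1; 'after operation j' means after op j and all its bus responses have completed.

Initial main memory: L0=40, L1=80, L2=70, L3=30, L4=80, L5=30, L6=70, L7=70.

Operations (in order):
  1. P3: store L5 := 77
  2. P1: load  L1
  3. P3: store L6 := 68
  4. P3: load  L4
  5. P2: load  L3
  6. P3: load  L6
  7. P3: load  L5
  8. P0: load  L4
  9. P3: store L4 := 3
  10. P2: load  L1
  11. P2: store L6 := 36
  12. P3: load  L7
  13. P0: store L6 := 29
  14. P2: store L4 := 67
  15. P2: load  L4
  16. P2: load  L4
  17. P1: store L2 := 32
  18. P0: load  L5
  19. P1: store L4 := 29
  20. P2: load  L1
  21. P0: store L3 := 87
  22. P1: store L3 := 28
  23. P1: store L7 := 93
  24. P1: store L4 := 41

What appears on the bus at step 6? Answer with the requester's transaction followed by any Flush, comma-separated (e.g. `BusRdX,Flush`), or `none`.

bus = none

step 1: P3: store L5 := 77  ⟶  IIIM  (L5)  txn=BusRdX  M[L5]=30
step 2: P1: load  L1  ⟶  ISII  (L1)  txn=BusRd  M[L1]=80
step 3: P3: store L6 := 68  ⟶  IIIM  (L6)  txn=BusRdX  M[L6]=70
step 4: P3: load  L4  ⟶  IIIS  (L4)  txn=BusRd  M[L4]=80
step 5: P2: load  L3  ⟶  IISI  (L3)  txn=BusRd  M[L3]=30
step 6: P3: load  L6  ⟶  IIIM  (L6)  txn=∅  M[L6]=70
step 7: P3: load  L5  ⟶  IIIM  (L5)  txn=∅  M[L5]=30
step 8: P0: load  L4  ⟶  SIIS  (L4)  txn=BusRd  M[L4]=80
step 9: P3: store L4 := 3  ⟶  IIIM  (L4)  txn=BusRdX  M[L4]=80
step 10: P2: load  L1  ⟶  ISSI  (L1)  txn=BusRd  M[L1]=80
step 11: P2: store L6 := 36  ⟶  IIMI  (L6)  txn=BusRdX+Flush  M[L6]=68
step 12: P3: load  L7  ⟶  IIIS  (L7)  txn=BusRd  M[L7]=70
step 13: P0: store L6 := 29  ⟶  MIII  (L6)  txn=BusRdX+Flush  M[L6]=36
step 14: P2: store L4 := 67  ⟶  IIMI  (L4)  txn=BusRdX+Flush  M[L4]=3
step 15: P2: load  L4  ⟶  IIMI  (L4)  txn=∅  M[L4]=3
step 16: P2: load  L4  ⟶  IIMI  (L4)  txn=∅  M[L4]=3
step 17: P1: store L2 := 32  ⟶  IMII  (L2)  txn=BusRdX  M[L2]=70
step 18: P0: load  L5  ⟶  SIIS  (L5)  txn=BusRd+Flush  M[L5]=77
step 19: P1: store L4 := 29  ⟶  IMII  (L4)  txn=BusRdX+Flush  M[L4]=67
step 20: P2: load  L1  ⟶  ISSI  (L1)  txn=∅  M[L1]=80
step 21: P0: store L3 := 87  ⟶  MIII  (L3)  txn=BusRdX  M[L3]=30
step 22: P1: store L3 := 28  ⟶  IMII  (L3)  txn=BusRdX+Flush  M[L3]=87
step 23: P1: store L7 := 93  ⟶  IMII  (L7)  txn=BusRdX  M[L7]=70
step 24: P1: store L4 := 41  ⟶  IMII  (L4)  txn=∅  M[L4]=67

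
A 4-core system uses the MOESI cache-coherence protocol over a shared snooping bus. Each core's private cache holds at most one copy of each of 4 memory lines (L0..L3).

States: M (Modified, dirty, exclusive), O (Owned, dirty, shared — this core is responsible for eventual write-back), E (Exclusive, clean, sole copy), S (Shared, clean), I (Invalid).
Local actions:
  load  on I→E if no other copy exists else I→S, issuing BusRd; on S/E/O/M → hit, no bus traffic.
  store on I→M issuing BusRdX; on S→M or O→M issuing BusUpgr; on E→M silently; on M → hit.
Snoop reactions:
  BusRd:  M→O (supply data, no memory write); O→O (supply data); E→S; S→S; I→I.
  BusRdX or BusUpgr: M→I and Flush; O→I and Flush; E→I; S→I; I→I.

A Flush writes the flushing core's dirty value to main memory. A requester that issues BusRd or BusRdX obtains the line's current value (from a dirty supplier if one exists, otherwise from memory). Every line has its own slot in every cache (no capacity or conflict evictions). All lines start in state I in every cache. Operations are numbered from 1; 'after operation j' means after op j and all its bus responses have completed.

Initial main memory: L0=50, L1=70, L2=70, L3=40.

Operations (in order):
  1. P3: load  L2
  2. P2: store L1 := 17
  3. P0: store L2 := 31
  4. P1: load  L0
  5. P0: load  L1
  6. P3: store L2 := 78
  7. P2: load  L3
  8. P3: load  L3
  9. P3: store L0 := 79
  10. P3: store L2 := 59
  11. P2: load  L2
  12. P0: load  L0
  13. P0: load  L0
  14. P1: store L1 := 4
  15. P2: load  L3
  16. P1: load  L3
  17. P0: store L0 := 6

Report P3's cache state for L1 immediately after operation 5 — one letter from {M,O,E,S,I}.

  op1 P3: load  L2 → I/I/I/E on L2; bus BusRd; mem=70
  op2 P2: store L1 := 17 → I/I/M/I on L1; bus BusRdX; mem=70
  op3 P0: store L2 := 31 → M/I/I/I on L2; bus BusRdX; mem=70
  op4 P1: load  L0 → I/E/I/I on L0; bus BusRd; mem=50
  op5 P0: load  L1 → S/I/O/I on L1; bus BusRd; mem=70
  op6 P3: store L2 := 78 → I/I/I/M on L2; bus BusRdX Flush; mem=31
  op7 P2: load  L3 → I/I/E/I on L3; bus BusRd; mem=40
  op8 P3: load  L3 → I/I/S/S on L3; bus BusRd; mem=40
  op9 P3: store L0 := 79 → I/I/I/M on L0; bus BusRdX; mem=50
  op10 P3: store L2 := 59 → I/I/I/M on L2; bus (none); mem=31
  op11 P2: load  L2 → I/I/S/O on L2; bus BusRd; mem=31
  op12 P0: load  L0 → S/I/I/O on L0; bus BusRd; mem=50
  op13 P0: load  L0 → S/I/I/O on L0; bus (none); mem=50
  op14 P1: store L1 := 4 → I/M/I/I on L1; bus BusRdX Flush; mem=17
  op15 P2: load  L3 → I/I/S/S on L3; bus (none); mem=40
  op16 P1: load  L3 → I/S/S/S on L3; bus BusRd; mem=40
  op17 P0: store L0 := 6 → M/I/I/I on L0; bus BusUpgr Flush; mem=79

state = I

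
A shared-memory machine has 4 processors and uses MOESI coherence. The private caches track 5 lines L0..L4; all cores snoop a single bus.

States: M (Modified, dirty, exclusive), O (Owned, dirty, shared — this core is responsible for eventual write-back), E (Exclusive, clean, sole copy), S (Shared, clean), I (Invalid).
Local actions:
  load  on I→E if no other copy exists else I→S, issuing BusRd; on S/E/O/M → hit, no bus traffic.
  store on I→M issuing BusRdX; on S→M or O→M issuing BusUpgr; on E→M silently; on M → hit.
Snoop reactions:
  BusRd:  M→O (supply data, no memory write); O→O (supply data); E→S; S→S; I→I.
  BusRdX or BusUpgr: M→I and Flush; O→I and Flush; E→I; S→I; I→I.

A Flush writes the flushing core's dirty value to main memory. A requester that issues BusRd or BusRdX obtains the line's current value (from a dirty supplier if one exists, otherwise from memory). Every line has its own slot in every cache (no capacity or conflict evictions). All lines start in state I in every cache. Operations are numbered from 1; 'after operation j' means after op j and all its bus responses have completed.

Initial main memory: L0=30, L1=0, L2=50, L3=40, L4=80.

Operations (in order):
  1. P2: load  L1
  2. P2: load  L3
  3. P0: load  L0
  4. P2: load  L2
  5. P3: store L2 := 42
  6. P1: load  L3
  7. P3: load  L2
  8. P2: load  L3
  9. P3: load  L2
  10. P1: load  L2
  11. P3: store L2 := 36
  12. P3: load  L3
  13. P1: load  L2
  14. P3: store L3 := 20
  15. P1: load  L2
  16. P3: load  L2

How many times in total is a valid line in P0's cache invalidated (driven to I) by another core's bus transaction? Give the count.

invalidations = 0

1. P2: load  L1  bus=[BusRd]  L1: P0=I P1=I P2=E P3=I  mem[L1]=0
2. P2: load  L3  bus=[BusRd]  L3: P0=I P1=I P2=E P3=I  mem[L3]=40
3. P0: load  L0  bus=[BusRd]  L0: P0=E P1=I P2=I P3=I  mem[L0]=30
4. P2: load  L2  bus=[BusRd]  L2: P0=I P1=I P2=E P3=I  mem[L2]=50
5. P3: store L2 := 42  bus=[BusRdX]  L2: P0=I P1=I P2=I P3=M  mem[L2]=50
6. P1: load  L3  bus=[BusRd]  L3: P0=I P1=S P2=S P3=I  mem[L3]=40
7. P3: load  L2  bus=[-]  L2: P0=I P1=I P2=I P3=M  mem[L2]=50
8. P2: load  L3  bus=[-]  L3: P0=I P1=S P2=S P3=I  mem[L3]=40
9. P3: load  L2  bus=[-]  L2: P0=I P1=I P2=I P3=M  mem[L2]=50
10. P1: load  L2  bus=[BusRd]  L2: P0=I P1=S P2=I P3=O  mem[L2]=50
11. P3: store L2 := 36  bus=[BusUpgr]  L2: P0=I P1=I P2=I P3=M  mem[L2]=50
12. P3: load  L3  bus=[BusRd]  L3: P0=I P1=S P2=S P3=S  mem[L3]=40
13. P1: load  L2  bus=[BusRd]  L2: P0=I P1=S P2=I P3=O  mem[L2]=50
14. P3: store L3 := 20  bus=[BusUpgr]  L3: P0=I P1=I P2=I P3=M  mem[L3]=40
15. P1: load  L2  bus=[-]  L2: P0=I P1=S P2=I P3=O  mem[L2]=50
16. P3: load  L2  bus=[-]  L2: P0=I P1=S P2=I P3=O  mem[L2]=50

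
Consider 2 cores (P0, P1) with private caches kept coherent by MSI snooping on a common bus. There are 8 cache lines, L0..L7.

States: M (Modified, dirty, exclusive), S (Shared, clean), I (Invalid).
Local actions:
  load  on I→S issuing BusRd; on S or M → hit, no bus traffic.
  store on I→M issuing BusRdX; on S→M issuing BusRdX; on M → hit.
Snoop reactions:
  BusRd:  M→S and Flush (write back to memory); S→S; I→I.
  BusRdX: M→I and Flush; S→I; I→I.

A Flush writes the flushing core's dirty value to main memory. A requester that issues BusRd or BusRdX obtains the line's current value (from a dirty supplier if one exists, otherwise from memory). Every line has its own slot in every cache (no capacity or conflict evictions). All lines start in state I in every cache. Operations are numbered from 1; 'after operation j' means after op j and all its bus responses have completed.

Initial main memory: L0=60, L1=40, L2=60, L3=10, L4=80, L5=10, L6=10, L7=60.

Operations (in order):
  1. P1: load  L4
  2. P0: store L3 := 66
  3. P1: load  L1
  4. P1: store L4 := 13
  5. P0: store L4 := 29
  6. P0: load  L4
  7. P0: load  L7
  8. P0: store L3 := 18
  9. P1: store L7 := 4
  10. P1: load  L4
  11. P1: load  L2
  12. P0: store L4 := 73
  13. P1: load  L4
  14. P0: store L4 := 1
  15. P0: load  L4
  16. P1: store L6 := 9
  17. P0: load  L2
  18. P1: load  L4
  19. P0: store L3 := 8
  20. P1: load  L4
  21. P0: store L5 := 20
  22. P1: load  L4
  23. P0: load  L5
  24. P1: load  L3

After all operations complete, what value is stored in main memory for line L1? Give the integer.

memory[L1] = 40

  op1 P1: load  L4 → I/S on L4; bus BusRd; mem=80
  op2 P0: store L3 := 66 → M/I on L3; bus BusRdX; mem=10
  op3 P1: load  L1 → I/S on L1; bus BusRd; mem=40
  op4 P1: store L4 := 13 → I/M on L4; bus BusRdX; mem=80
  op5 P0: store L4 := 29 → M/I on L4; bus BusRdX Flush; mem=13
  op6 P0: load  L4 → M/I on L4; bus (none); mem=13
  op7 P0: load  L7 → S/I on L7; bus BusRd; mem=60
  op8 P0: store L3 := 18 → M/I on L3; bus (none); mem=10
  op9 P1: store L7 := 4 → I/M on L7; bus BusRdX; mem=60
  op10 P1: load  L4 → S/S on L4; bus BusRd Flush; mem=29
  op11 P1: load  L2 → I/S on L2; bus BusRd; mem=60
  op12 P0: store L4 := 73 → M/I on L4; bus BusRdX; mem=29
  op13 P1: load  L4 → S/S on L4; bus BusRd Flush; mem=73
  op14 P0: store L4 := 1 → M/I on L4; bus BusRdX; mem=73
  op15 P0: load  L4 → M/I on L4; bus (none); mem=73
  op16 P1: store L6 := 9 → I/M on L6; bus BusRdX; mem=10
  op17 P0: load  L2 → S/S on L2; bus BusRd; mem=60
  op18 P1: load  L4 → S/S on L4; bus BusRd Flush; mem=1
  op19 P0: store L3 := 8 → M/I on L3; bus (none); mem=10
  op20 P1: load  L4 → S/S on L4; bus (none); mem=1
  op21 P0: store L5 := 20 → M/I on L5; bus BusRdX; mem=10
  op22 P1: load  L4 → S/S on L4; bus (none); mem=1
  op23 P0: load  L5 → M/I on L5; bus (none); mem=10
  op24 P1: load  L3 → S/S on L3; bus BusRd Flush; mem=8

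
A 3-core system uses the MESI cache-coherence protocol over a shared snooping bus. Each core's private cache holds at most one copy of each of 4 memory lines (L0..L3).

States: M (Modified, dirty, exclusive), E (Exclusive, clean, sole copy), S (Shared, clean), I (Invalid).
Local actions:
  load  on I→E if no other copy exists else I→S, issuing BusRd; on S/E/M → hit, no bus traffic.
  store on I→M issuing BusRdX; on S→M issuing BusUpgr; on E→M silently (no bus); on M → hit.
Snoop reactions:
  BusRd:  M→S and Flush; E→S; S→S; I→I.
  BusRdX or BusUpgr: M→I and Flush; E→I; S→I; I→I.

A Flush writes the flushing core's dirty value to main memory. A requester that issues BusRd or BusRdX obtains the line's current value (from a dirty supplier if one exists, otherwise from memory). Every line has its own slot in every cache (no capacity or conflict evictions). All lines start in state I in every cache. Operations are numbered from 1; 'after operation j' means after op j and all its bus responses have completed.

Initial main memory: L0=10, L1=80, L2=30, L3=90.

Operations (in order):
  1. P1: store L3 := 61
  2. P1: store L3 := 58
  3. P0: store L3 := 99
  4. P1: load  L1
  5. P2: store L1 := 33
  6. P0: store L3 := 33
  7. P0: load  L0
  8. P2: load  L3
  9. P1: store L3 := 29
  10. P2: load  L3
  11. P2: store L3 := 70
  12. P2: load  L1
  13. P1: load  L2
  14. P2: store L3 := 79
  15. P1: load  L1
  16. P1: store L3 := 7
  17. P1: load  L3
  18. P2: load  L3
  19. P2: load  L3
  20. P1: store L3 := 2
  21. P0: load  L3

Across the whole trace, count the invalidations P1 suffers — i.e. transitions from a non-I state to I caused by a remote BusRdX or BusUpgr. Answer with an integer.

invalidations = 3

step 1: P1: store L3 := 61  ⟶  IMI  (L3)  txn=BusRdX  M[L3]=90
step 2: P1: store L3 := 58  ⟶  IMI  (L3)  txn=∅  M[L3]=90
step 3: P0: store L3 := 99  ⟶  MII  (L3)  txn=BusRdX+Flush  M[L3]=58
step 4: P1: load  L1  ⟶  IEI  (L1)  txn=BusRd  M[L1]=80
step 5: P2: store L1 := 33  ⟶  IIM  (L1)  txn=BusRdX  M[L1]=80
step 6: P0: store L3 := 33  ⟶  MII  (L3)  txn=∅  M[L3]=58
step 7: P0: load  L0  ⟶  EII  (L0)  txn=BusRd  M[L0]=10
step 8: P2: load  L3  ⟶  SIS  (L3)  txn=BusRd+Flush  M[L3]=33
step 9: P1: store L3 := 29  ⟶  IMI  (L3)  txn=BusRdX  M[L3]=33
step 10: P2: load  L3  ⟶  ISS  (L3)  txn=BusRd+Flush  M[L3]=29
step 11: P2: store L3 := 70  ⟶  IIM  (L3)  txn=BusUpgr  M[L3]=29
step 12: P2: load  L1  ⟶  IIM  (L1)  txn=∅  M[L1]=80
step 13: P1: load  L2  ⟶  IEI  (L2)  txn=BusRd  M[L2]=30
step 14: P2: store L3 := 79  ⟶  IIM  (L3)  txn=∅  M[L3]=29
step 15: P1: load  L1  ⟶  ISS  (L1)  txn=BusRd+Flush  M[L1]=33
step 16: P1: store L3 := 7  ⟶  IMI  (L3)  txn=BusRdX+Flush  M[L3]=79
step 17: P1: load  L3  ⟶  IMI  (L3)  txn=∅  M[L3]=79
step 18: P2: load  L3  ⟶  ISS  (L3)  txn=BusRd+Flush  M[L3]=7
step 19: P2: load  L3  ⟶  ISS  (L3)  txn=∅  M[L3]=7
step 20: P1: store L3 := 2  ⟶  IMI  (L3)  txn=BusUpgr  M[L3]=7
step 21: P0: load  L3  ⟶  SSI  (L3)  txn=BusRd+Flush  M[L3]=2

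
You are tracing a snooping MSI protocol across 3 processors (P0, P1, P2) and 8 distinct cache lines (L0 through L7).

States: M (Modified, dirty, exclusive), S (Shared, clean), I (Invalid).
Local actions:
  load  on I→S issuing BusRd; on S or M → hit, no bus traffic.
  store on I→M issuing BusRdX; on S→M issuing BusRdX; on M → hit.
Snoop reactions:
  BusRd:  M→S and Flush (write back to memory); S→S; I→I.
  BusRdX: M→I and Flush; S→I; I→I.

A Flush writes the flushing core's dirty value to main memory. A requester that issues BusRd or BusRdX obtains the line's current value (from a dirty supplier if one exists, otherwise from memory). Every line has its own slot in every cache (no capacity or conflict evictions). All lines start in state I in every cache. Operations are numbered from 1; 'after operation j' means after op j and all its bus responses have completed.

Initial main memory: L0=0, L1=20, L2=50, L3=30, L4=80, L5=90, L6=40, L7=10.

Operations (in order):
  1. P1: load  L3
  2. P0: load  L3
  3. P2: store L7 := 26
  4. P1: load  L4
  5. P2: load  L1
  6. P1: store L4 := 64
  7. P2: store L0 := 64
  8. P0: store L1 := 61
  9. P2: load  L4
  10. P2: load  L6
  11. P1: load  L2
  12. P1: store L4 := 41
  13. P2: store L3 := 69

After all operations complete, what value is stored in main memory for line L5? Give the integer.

memory[L5] = 90

[1] P1: load  L3 | P0:I, P1:S(30), P2:I | bus: BusRd
[2] P0: load  L3 | P0:S(30), P1:S(30), P2:I | bus: BusRd
[3] P2: store L7 := 26 | P0:I, P1:I, P2:M(26) | bus: BusRdX
[4] P1: load  L4 | P0:I, P1:S(80), P2:I | bus: BusRd
[5] P2: load  L1 | P0:I, P1:I, P2:S(20) | bus: BusRd
[6] P1: store L4 := 64 | P0:I, P1:M(64), P2:I | bus: BusRdX
[7] P2: store L0 := 64 | P0:I, P1:I, P2:M(64) | bus: BusRdX
[8] P0: store L1 := 61 | P0:M(61), P1:I, P2:I | bus: BusRdX
[9] P2: load  L4 | P0:I, P1:S(64), P2:S(64) | bus: BusRd,Flush
[10] P2: load  L6 | P0:I, P1:I, P2:S(40) | bus: BusRd
[11] P1: load  L2 | P0:I, P1:S(50), P2:I | bus: BusRd
[12] P1: store L4 := 41 | P0:I, P1:M(41), P2:I | bus: BusRdX
[13] P2: store L3 := 69 | P0:I, P1:I, P2:M(69) | bus: BusRdX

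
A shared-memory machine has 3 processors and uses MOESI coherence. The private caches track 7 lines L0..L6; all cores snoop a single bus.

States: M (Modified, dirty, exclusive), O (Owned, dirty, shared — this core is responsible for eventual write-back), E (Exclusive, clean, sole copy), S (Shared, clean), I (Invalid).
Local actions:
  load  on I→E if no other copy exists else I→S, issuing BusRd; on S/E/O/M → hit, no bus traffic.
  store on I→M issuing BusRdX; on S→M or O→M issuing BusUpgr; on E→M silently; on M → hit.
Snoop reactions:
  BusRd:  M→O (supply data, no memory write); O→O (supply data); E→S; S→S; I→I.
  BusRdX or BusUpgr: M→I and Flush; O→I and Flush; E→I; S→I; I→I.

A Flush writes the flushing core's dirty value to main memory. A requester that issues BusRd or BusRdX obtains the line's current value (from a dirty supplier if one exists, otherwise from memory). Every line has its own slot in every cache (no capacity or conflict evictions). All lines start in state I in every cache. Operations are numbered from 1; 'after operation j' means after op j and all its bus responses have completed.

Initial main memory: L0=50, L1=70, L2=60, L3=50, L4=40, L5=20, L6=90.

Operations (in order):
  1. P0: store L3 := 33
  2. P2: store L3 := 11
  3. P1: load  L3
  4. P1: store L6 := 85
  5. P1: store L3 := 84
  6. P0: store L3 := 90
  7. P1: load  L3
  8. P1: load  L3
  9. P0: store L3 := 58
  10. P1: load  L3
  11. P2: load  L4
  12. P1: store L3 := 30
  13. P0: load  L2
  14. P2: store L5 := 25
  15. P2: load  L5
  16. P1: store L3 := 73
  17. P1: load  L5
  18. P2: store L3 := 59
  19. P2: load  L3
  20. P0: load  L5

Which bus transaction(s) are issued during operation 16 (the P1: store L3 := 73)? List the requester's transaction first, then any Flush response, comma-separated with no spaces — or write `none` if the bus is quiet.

bus = none

[1] P0: store L3 := 33 | P0:M(33), P1:I, P2:I | bus: BusRdX
[2] P2: store L3 := 11 | P0:I, P1:I, P2:M(11) | bus: BusRdX,Flush
[3] P1: load  L3 | P0:I, P1:S(11), P2:O(11) | bus: BusRd
[4] P1: store L6 := 85 | P0:I, P1:M(85), P2:I | bus: BusRdX
[5] P1: store L3 := 84 | P0:I, P1:M(84), P2:I | bus: BusUpgr,Flush
[6] P0: store L3 := 90 | P0:M(90), P1:I, P2:I | bus: BusRdX,Flush
[7] P1: load  L3 | P0:O(90), P1:S(90), P2:I | bus: BusRd
[8] P1: load  L3 | P0:O(90), P1:S(90), P2:I | bus: none
[9] P0: store L3 := 58 | P0:M(58), P1:I, P2:I | bus: BusUpgr
[10] P1: load  L3 | P0:O(58), P1:S(58), P2:I | bus: BusRd
[11] P2: load  L4 | P0:I, P1:I, P2:E(40) | bus: BusRd
[12] P1: store L3 := 30 | P0:I, P1:M(30), P2:I | bus: BusUpgr,Flush
[13] P0: load  L2 | P0:E(60), P1:I, P2:I | bus: BusRd
[14] P2: store L5 := 25 | P0:I, P1:I, P2:M(25) | bus: BusRdX
[15] P2: load  L5 | P0:I, P1:I, P2:M(25) | bus: none
[16] P1: store L3 := 73 | P0:I, P1:M(73), P2:I | bus: none
[17] P1: load  L5 | P0:I, P1:S(25), P2:O(25) | bus: BusRd
[18] P2: store L3 := 59 | P0:I, P1:I, P2:M(59) | bus: BusRdX,Flush
[19] P2: load  L3 | P0:I, P1:I, P2:M(59) | bus: none
[20] P0: load  L5 | P0:S(25), P1:S(25), P2:O(25) | bus: BusRd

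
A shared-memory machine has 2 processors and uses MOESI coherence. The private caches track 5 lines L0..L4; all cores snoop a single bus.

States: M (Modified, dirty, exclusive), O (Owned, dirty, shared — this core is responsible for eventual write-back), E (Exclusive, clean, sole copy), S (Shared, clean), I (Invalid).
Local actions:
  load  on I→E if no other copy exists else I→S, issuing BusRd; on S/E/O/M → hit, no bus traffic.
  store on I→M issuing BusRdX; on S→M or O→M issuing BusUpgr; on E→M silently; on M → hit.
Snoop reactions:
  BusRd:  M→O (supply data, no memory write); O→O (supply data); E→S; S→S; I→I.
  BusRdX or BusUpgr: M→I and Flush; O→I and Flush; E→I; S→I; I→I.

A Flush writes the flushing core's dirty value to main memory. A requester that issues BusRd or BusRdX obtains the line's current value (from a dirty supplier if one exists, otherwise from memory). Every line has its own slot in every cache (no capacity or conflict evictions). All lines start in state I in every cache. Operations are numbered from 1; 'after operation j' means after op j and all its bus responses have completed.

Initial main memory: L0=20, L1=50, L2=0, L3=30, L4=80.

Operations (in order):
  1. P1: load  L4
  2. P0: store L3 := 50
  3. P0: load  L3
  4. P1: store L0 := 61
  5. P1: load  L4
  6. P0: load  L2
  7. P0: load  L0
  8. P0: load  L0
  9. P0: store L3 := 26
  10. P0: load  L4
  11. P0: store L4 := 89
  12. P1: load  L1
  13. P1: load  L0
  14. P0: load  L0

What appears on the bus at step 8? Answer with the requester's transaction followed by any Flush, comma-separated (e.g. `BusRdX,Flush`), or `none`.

1. P1: load  L4  bus=[BusRd]  L4: P0=I P1=E  mem[L4]=80
2. P0: store L3 := 50  bus=[BusRdX]  L3: P0=M P1=I  mem[L3]=30
3. P0: load  L3  bus=[-]  L3: P0=M P1=I  mem[L3]=30
4. P1: store L0 := 61  bus=[BusRdX]  L0: P0=I P1=M  mem[L0]=20
5. P1: load  L4  bus=[-]  L4: P0=I P1=E  mem[L4]=80
6. P0: load  L2  bus=[BusRd]  L2: P0=E P1=I  mem[L2]=0
7. P0: load  L0  bus=[BusRd]  L0: P0=S P1=O  mem[L0]=20
8. P0: load  L0  bus=[-]  L0: P0=S P1=O  mem[L0]=20
9. P0: store L3 := 26  bus=[-]  L3: P0=M P1=I  mem[L3]=30
10. P0: load  L4  bus=[BusRd]  L4: P0=S P1=S  mem[L4]=80
11. P0: store L4 := 89  bus=[BusUpgr]  L4: P0=M P1=I  mem[L4]=80
12. P1: load  L1  bus=[BusRd]  L1: P0=I P1=E  mem[L1]=50
13. P1: load  L0  bus=[-]  L0: P0=S P1=O  mem[L0]=20
14. P0: load  L0  bus=[-]  L0: P0=S P1=O  mem[L0]=20

bus = none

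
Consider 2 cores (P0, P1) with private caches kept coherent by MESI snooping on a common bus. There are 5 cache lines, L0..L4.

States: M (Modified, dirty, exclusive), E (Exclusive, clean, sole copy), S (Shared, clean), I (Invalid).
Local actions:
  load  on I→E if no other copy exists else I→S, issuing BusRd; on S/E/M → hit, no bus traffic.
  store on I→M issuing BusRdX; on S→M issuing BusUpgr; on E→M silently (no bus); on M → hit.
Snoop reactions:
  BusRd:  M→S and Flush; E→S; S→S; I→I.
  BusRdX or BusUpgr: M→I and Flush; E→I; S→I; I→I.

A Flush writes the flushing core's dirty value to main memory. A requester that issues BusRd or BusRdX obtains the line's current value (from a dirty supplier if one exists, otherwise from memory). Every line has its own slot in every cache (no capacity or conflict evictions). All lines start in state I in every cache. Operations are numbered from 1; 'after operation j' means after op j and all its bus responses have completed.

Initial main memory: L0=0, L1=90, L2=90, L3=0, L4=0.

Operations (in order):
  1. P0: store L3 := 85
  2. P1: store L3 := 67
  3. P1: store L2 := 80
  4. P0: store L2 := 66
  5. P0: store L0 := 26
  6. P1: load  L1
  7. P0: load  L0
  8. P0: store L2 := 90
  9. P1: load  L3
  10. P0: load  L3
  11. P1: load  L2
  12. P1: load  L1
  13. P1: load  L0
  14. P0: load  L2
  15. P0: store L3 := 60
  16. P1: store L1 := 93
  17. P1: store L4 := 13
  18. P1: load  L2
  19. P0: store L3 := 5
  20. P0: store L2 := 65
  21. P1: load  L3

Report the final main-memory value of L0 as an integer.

memory[L0] = 26

step 1: P0: store L3 := 85  ⟶  MI  (L3)  txn=BusRdX  M[L3]=0
step 2: P1: store L3 := 67  ⟶  IM  (L3)  txn=BusRdX+Flush  M[L3]=85
step 3: P1: store L2 := 80  ⟶  IM  (L2)  txn=BusRdX  M[L2]=90
step 4: P0: store L2 := 66  ⟶  MI  (L2)  txn=BusRdX+Flush  M[L2]=80
step 5: P0: store L0 := 26  ⟶  MI  (L0)  txn=BusRdX  M[L0]=0
step 6: P1: load  L1  ⟶  IE  (L1)  txn=BusRd  M[L1]=90
step 7: P0: load  L0  ⟶  MI  (L0)  txn=∅  M[L0]=0
step 8: P0: store L2 := 90  ⟶  MI  (L2)  txn=∅  M[L2]=80
step 9: P1: load  L3  ⟶  IM  (L3)  txn=∅  M[L3]=85
step 10: P0: load  L3  ⟶  SS  (L3)  txn=BusRd+Flush  M[L3]=67
step 11: P1: load  L2  ⟶  SS  (L2)  txn=BusRd+Flush  M[L2]=90
step 12: P1: load  L1  ⟶  IE  (L1)  txn=∅  M[L1]=90
step 13: P1: load  L0  ⟶  SS  (L0)  txn=BusRd+Flush  M[L0]=26
step 14: P0: load  L2  ⟶  SS  (L2)  txn=∅  M[L2]=90
step 15: P0: store L3 := 60  ⟶  MI  (L3)  txn=BusUpgr  M[L3]=67
step 16: P1: store L1 := 93  ⟶  IM  (L1)  txn=∅  M[L1]=90
step 17: P1: store L4 := 13  ⟶  IM  (L4)  txn=BusRdX  M[L4]=0
step 18: P1: load  L2  ⟶  SS  (L2)  txn=∅  M[L2]=90
step 19: P0: store L3 := 5  ⟶  MI  (L3)  txn=∅  M[L3]=67
step 20: P0: store L2 := 65  ⟶  MI  (L2)  txn=BusUpgr  M[L2]=90
step 21: P1: load  L3  ⟶  SS  (L3)  txn=BusRd+Flush  M[L3]=5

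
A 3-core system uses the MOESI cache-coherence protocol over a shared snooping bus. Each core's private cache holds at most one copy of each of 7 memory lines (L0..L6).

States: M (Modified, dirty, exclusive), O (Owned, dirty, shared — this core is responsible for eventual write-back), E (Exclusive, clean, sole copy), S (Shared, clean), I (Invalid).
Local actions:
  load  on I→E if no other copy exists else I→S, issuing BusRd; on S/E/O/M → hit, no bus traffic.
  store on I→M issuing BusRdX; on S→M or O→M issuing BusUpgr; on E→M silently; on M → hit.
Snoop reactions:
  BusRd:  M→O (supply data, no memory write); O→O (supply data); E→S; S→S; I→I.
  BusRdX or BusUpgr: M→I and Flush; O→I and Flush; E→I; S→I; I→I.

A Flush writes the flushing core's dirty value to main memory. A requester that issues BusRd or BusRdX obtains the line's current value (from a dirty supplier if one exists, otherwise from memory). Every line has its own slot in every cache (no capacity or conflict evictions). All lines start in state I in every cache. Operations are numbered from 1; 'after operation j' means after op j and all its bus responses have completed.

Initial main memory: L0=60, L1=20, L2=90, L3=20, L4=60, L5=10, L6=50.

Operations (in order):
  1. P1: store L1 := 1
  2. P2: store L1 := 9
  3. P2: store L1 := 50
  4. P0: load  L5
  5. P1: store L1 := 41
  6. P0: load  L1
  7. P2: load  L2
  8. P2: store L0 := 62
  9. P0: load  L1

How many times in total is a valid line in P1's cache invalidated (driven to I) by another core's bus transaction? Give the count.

[1] P1: store L1 := 1 | P0:I, P1:M(1), P2:I | bus: BusRdX
[2] P2: store L1 := 9 | P0:I, P1:I, P2:M(9) | bus: BusRdX,Flush
[3] P2: store L1 := 50 | P0:I, P1:I, P2:M(50) | bus: none
[4] P0: load  L5 | P0:E(10), P1:I, P2:I | bus: BusRd
[5] P1: store L1 := 41 | P0:I, P1:M(41), P2:I | bus: BusRdX,Flush
[6] P0: load  L1 | P0:S(41), P1:O(41), P2:I | bus: BusRd
[7] P2: load  L2 | P0:I, P1:I, P2:E(90) | bus: BusRd
[8] P2: store L0 := 62 | P0:I, P1:I, P2:M(62) | bus: BusRdX
[9] P0: load  L1 | P0:S(41), P1:O(41), P2:I | bus: none

invalidations = 1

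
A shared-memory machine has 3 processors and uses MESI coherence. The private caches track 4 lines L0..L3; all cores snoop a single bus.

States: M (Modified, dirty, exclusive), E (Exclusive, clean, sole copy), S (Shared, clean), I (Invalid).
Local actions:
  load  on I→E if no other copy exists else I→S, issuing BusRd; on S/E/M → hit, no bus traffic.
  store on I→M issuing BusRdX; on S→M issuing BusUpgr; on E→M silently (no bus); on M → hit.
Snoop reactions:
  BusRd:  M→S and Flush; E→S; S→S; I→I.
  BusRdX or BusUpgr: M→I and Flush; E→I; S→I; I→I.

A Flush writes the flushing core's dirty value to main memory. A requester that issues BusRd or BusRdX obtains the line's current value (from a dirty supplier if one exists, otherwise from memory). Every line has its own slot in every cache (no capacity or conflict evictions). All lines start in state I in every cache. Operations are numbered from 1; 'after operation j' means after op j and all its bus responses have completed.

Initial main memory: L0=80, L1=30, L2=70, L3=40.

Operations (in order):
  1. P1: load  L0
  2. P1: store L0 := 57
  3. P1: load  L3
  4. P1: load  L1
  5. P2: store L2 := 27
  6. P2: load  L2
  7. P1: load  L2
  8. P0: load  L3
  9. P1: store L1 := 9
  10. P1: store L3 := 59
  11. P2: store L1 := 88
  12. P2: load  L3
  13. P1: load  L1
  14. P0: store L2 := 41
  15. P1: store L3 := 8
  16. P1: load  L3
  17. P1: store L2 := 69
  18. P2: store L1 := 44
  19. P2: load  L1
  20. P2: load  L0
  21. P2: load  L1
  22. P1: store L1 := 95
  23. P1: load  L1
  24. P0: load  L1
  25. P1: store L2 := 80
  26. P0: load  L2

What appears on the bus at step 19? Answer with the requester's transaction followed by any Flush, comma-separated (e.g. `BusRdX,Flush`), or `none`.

bus = none

[1] P1: load  L0 | P0:I, P1:E(80), P2:I | bus: BusRd
[2] P1: store L0 := 57 | P0:I, P1:M(57), P2:I | bus: none
[3] P1: load  L3 | P0:I, P1:E(40), P2:I | bus: BusRd
[4] P1: load  L1 | P0:I, P1:E(30), P2:I | bus: BusRd
[5] P2: store L2 := 27 | P0:I, P1:I, P2:M(27) | bus: BusRdX
[6] P2: load  L2 | P0:I, P1:I, P2:M(27) | bus: none
[7] P1: load  L2 | P0:I, P1:S(27), P2:S(27) | bus: BusRd,Flush
[8] P0: load  L3 | P0:S(40), P1:S(40), P2:I | bus: BusRd
[9] P1: store L1 := 9 | P0:I, P1:M(9), P2:I | bus: none
[10] P1: store L3 := 59 | P0:I, P1:M(59), P2:I | bus: BusUpgr
[11] P2: store L1 := 88 | P0:I, P1:I, P2:M(88) | bus: BusRdX,Flush
[12] P2: load  L3 | P0:I, P1:S(59), P2:S(59) | bus: BusRd,Flush
[13] P1: load  L1 | P0:I, P1:S(88), P2:S(88) | bus: BusRd,Flush
[14] P0: store L2 := 41 | P0:M(41), P1:I, P2:I | bus: BusRdX
[15] P1: store L3 := 8 | P0:I, P1:M(8), P2:I | bus: BusUpgr
[16] P1: load  L3 | P0:I, P1:M(8), P2:I | bus: none
[17] P1: store L2 := 69 | P0:I, P1:M(69), P2:I | bus: BusRdX,Flush
[18] P2: store L1 := 44 | P0:I, P1:I, P2:M(44) | bus: BusUpgr
[19] P2: load  L1 | P0:I, P1:I, P2:M(44) | bus: none
[20] P2: load  L0 | P0:I, P1:S(57), P2:S(57) | bus: BusRd,Flush
[21] P2: load  L1 | P0:I, P1:I, P2:M(44) | bus: none
[22] P1: store L1 := 95 | P0:I, P1:M(95), P2:I | bus: BusRdX,Flush
[23] P1: load  L1 | P0:I, P1:M(95), P2:I | bus: none
[24] P0: load  L1 | P0:S(95), P1:S(95), P2:I | bus: BusRd,Flush
[25] P1: store L2 := 80 | P0:I, P1:M(80), P2:I | bus: none
[26] P0: load  L2 | P0:S(80), P1:S(80), P2:I | bus: BusRd,Flush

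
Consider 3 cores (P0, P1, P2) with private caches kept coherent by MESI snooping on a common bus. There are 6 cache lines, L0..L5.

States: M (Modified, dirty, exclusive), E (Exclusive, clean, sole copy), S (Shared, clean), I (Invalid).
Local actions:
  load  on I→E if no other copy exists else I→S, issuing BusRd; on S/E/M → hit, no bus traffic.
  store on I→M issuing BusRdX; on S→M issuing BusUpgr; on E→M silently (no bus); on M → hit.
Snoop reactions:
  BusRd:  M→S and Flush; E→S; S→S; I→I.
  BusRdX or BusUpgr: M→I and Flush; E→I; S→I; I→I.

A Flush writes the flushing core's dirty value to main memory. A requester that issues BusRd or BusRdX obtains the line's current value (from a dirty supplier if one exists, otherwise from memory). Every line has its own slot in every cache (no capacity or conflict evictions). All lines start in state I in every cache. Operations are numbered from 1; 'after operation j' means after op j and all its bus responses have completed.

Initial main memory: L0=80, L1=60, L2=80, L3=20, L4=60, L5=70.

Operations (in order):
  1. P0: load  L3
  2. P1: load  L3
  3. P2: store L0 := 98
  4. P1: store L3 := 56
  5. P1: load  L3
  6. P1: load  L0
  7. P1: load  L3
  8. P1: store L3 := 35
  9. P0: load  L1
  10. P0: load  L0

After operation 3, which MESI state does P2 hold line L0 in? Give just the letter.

state = M

1. P0: load  L3  bus=[BusRd]  L3: P0=E P1=I P2=I  mem[L3]=20
2. P1: load  L3  bus=[BusRd]  L3: P0=S P1=S P2=I  mem[L3]=20
3. P2: store L0 := 98  bus=[BusRdX]  L0: P0=I P1=I P2=M  mem[L0]=80
4. P1: store L3 := 56  bus=[BusUpgr]  L3: P0=I P1=M P2=I  mem[L3]=20
5. P1: load  L3  bus=[-]  L3: P0=I P1=M P2=I  mem[L3]=20
6. P1: load  L0  bus=[BusRd,Flush]  L0: P0=I P1=S P2=S  mem[L0]=98
7. P1: load  L3  bus=[-]  L3: P0=I P1=M P2=I  mem[L3]=20
8. P1: store L3 := 35  bus=[-]  L3: P0=I P1=M P2=I  mem[L3]=20
9. P0: load  L1  bus=[BusRd]  L1: P0=E P1=I P2=I  mem[L1]=60
10. P0: load  L0  bus=[BusRd]  L0: P0=S P1=S P2=S  mem[L0]=98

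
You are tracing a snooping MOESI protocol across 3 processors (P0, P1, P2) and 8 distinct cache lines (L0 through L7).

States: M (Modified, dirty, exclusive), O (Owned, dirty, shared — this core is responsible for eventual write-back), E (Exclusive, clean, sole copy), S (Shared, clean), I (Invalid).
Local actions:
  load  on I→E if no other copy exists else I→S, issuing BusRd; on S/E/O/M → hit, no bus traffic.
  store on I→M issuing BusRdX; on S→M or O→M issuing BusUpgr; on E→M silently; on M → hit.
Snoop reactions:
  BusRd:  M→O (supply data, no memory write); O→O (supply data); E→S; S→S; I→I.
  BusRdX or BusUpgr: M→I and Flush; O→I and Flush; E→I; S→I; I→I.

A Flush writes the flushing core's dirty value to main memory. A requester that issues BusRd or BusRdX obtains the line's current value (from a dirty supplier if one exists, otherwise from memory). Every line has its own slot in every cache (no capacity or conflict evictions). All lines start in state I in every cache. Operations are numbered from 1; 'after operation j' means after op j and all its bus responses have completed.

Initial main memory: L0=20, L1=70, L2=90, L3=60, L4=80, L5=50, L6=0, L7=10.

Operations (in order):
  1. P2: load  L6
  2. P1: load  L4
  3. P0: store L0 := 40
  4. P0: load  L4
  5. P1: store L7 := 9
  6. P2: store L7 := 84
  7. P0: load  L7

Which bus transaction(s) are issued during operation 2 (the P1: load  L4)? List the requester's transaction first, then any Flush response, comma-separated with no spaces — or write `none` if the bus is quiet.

1. P2: load  L6  bus=[BusRd]  L6: P0=I P1=I P2=E  mem[L6]=0
2. P1: load  L4  bus=[BusRd]  L4: P0=I P1=E P2=I  mem[L4]=80
3. P0: store L0 := 40  bus=[BusRdX]  L0: P0=M P1=I P2=I  mem[L0]=20
4. P0: load  L4  bus=[BusRd]  L4: P0=S P1=S P2=I  mem[L4]=80
5. P1: store L7 := 9  bus=[BusRdX]  L7: P0=I P1=M P2=I  mem[L7]=10
6. P2: store L7 := 84  bus=[BusRdX,Flush]  L7: P0=I P1=I P2=M  mem[L7]=9
7. P0: load  L7  bus=[BusRd]  L7: P0=S P1=I P2=O  mem[L7]=9

bus = BusRd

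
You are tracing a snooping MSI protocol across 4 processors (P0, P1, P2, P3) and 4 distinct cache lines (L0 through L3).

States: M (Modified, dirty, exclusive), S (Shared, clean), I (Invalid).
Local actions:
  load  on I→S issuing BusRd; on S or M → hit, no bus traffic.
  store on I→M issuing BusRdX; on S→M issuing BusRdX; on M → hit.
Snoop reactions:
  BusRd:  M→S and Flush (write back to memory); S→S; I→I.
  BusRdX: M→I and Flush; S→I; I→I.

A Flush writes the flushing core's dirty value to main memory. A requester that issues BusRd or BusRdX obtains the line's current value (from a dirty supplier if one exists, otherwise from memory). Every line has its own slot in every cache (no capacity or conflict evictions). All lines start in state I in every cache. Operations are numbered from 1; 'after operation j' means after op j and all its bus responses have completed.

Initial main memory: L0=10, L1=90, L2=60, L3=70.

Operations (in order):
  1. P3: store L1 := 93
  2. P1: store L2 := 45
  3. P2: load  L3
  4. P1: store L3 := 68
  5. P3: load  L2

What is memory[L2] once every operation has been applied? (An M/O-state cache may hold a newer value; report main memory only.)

step 1: P3: store L1 := 93  ⟶  IIIM  (L1)  txn=BusRdX  M[L1]=90
step 2: P1: store L2 := 45  ⟶  IMII  (L2)  txn=BusRdX  M[L2]=60
step 3: P2: load  L3  ⟶  IISI  (L3)  txn=BusRd  M[L3]=70
step 4: P1: store L3 := 68  ⟶  IMII  (L3)  txn=BusRdX  M[L3]=70
step 5: P3: load  L2  ⟶  ISIS  (L2)  txn=BusRd+Flush  M[L2]=45

memory[L2] = 45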